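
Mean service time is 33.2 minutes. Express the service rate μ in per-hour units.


μ = 1/(service time) in consistent units.
1 hour = 60 min, so μ = 60/33.2 = 1.8072 per hour

Final: 1.8072 /hr


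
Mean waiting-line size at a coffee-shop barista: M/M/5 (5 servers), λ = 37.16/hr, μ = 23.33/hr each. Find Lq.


a = λ/μ = 1.5928; ρ = a/5 = 0.3186
P₀ = 0.202908
Lq = P₀·a^c·ρ / (c!·(1−ρ)²) = 0.202908·10.25191·0.3186/(120·0.46436)
= 0.01189

Final: 0.01189


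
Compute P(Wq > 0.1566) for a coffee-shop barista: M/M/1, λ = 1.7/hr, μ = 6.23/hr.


ρ = 1.7/6.23 = 0.2729
P(Wq > t) = ρ·e^{−(μ−λ)t} = 0.2729·e^{−0.7094}
= 0.2729·0.491940 = 0.134237

Final: 0.134237


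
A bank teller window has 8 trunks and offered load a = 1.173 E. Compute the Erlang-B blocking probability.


B(c,a) = (a^c/c!) / Σ_{k=0}^{c} a^k/k!
a^8/8! = 0.00008889
Σ terms (k=0..8): 1.00000 + 1.17300 + 0.68796 + 0.26899 + 0.07888 + 0.01851 + 0.003618 + 0.0006063 + 0.00008889 = 3.231660
B = 0.00008889/3.231660 = 0.00002751

Final: 0.00002751


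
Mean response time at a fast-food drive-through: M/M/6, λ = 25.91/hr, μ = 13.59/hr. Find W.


a = 1.9065; ρ = 0.3178; P₀ = 0.148428
Lq = P₀·a^c·ρ/(c!(1−ρ)²) = 0.006759
Wq = Lq/λ = 0.006759/25.91 = 0.0002609 hr
W = Wq + 1/μ = 0.0002609 + 0.07358 = 0.07384 hr

Final: 0.07384 hr


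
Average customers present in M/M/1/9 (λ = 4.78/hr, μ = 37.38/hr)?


ρ = 4.78/37.38 = 0.1279
L = ρ[1 − (K+1)ρ^K + Kρ^(K+1)] / [(1−ρ)(1−ρ^(K+1))]
Numerator: 0.1279·(1 − 10·0.000000009143 + 9·0.000000001169) = 0.127876
Denominator: (0.8721)·(1.000000) = 0.872124
L = 0.127876/0.872124 = 0.1466

Final: 0.1466


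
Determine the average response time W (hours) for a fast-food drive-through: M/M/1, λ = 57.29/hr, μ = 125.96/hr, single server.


W = 1/(μ−λ) = 1/(125.96 − 57.29) = 1/68.67 = 0.01456 hr

Final: 0.01456 hr


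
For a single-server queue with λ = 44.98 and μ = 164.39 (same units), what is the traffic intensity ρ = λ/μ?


ρ = λ/μ = 44.98/164.39 = 0.2736

Final: 0.2736


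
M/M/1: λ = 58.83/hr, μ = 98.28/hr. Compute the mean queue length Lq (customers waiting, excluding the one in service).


ρ = 58.83/98.28 = 0.5986
Lq = ρ²/(1−ρ) = 0.3583/0.4014 = 0.8927

Final: 0.8927


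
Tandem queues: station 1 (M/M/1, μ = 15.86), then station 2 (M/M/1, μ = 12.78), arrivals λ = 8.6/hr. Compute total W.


Each node sees arrival rate λ = 8.6/hr (tandem ⇒ throughput preserved).
W₁ = 1/(μ₁−λ) = 1/(15.86−8.6) = 0.13774 hr
W₂ = 1/(μ₂−λ) = 1/(12.78−8.6) = 0.23923 hr
W_total = W₁ + W₂ = 0.13774 + 0.23923 = 0.37698 hr

Final: 0.37698 hr


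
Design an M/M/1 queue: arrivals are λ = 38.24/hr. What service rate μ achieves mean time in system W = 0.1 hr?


W = 1/(μ−λ) ⇒ μ − λ = 1/W = 1/0.1 = 10.0000
μ = λ + 1/W = 38.24 + 10.0000 = 48.2400 per hr

Final: 48.2400 /hr


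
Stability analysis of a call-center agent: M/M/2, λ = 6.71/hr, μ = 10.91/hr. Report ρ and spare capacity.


Total capacity cμ = 2·10.91 = 21.82/hr
ρ = λ/(cμ) = 6.71/21.82 = 0.3075
Stable ⇔ ρ < 1: YES
Spare capacity = cμ − λ = 21.82 − 6.71 = 15.11/hr

Final: ρ = 0.3075; stable; margin = 15.11/hr


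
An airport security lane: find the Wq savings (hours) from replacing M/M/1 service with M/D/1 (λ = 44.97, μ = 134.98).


ρ = 44.97/134.98 = 0.3332
Wq(M/M/1) = ρ/(μ−λ) = 0.3332/90.01 = 0.003701 hr
Wq(M/D/1) = ρ/(2(μ−λ)) = 0.001851 hr
Savings = 0.003701 − 0.001851 = 0.001851 hr

Final: 0.001851 hr


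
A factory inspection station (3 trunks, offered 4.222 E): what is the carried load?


B(3,4.222) = 0.470170 (Erlang-B)
Carried load = a(1 − B) = 4.222·(1 − 0.470170) = 4.222·0.529830 = 2.2369 E

Final: 2.2369 Erlangs


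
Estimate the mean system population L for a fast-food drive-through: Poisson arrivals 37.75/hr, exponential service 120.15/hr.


ρ = λ/μ = 37.75/120.15 = 0.3142
L = ρ/(1−ρ) = 0.3142/(1 − 0.3142) = 0.3142/0.6858 = 0.4581

Final: 0.4581


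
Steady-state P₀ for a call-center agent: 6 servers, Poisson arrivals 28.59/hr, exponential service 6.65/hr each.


a = λ/μ = 28.59/6.65 = 4.2992; ρ = a/c = 0.7165
Σ_{k=0}^{5} a^k/k! (terms k=0..5) = 1.00000 + 4.29925 + 9.24177 + 13.24422 + 14.23504 + 12.24000 = 54.26027
Tail: a^6/(6!(1−ρ)) = 6314.73399/(720·0.2835) = 30.94089
P₀ = 1/(54.26027 + 30.94089) = 1/85.20117 = 0.011737

Final: 0.011737


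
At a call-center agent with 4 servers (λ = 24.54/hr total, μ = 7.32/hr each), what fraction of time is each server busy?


ρ = λ/(cμ) = 24.54/(4·7.32) = 24.54/29.28 = 0.8381

Final: 0.8381


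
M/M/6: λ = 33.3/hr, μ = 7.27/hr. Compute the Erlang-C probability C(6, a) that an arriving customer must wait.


a = λ/μ = 4.5805; ρ = a/6 = 0.7634
P₀ = 0.008234 (from M/M/c formula)
C(c,a) = [a^c/(c!(1−ρ))]·P₀ = [9235.46860/(720·0.2366)]·0.008234
= 54.21662·0.008234 = 0.446419

Final: 0.446419


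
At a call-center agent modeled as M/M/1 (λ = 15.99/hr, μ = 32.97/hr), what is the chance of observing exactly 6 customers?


ρ = 15.99/32.97 = 0.4850
P_n = (1−ρ)·ρ^n = (1 − 0.4850)·0.4850^6 = 0.5150·0.013013 = 0.006702

Final: 0.006702


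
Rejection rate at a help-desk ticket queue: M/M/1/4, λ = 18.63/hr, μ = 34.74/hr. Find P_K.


ρ = λ/μ = 18.63/34.74 = 0.5363
P_K = (1−ρ)ρ^K/(1−ρ^(K+1)) = (0.4637·0.082705)/(1 − 0.044352)
= 0.038353/0.955648 = 0.040133

Final: 0.040133


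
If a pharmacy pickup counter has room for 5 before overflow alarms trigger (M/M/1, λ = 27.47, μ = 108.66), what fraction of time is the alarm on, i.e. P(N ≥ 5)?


ρ = 27.47/108.66 = 0.2528
P(N ≥ n) = ρ^n = 0.2528^5 = 0.001033

Final: 0.001033


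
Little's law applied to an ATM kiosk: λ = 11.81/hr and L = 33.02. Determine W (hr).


W = L/λ = 33.02/11.81 = 2.7959 hr

Final: 2.7959 hr


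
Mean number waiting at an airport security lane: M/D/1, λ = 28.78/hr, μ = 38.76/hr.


ρ = 28.78/38.76 = 0.7425
M/D/1: Lq = ρ²/(2(1−ρ)) = 0.5513/(2·0.2575) = 1.07062

Final: 1.07062


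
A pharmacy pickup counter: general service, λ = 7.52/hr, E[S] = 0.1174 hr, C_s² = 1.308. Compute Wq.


ρ = λ·E[S] = 7.52·0.1174 = 0.8828
E[S²] = E[S]²(1+C_s²) = 0.1174²·(1+1.308) = 0.031811
Wq = λ·E[S²]/(2(1−ρ)) = 7.52·0.031811/(2·0.1172) = 1.02096 hr

Final: 1.02096 hr


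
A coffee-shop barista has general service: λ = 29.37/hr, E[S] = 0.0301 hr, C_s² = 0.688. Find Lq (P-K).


ρ = λ·E[S] = 29.37·0.0301 = 0.8840
Lq = ρ²(1+C_s²)/(2(1−ρ)) = 0.7815·(1+0.688)/(2·0.1160)
= 0.7815·1.6880/0.2319 = 5.68806

Final: 5.68806


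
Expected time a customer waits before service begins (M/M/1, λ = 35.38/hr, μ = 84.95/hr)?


ρ = 35.38/84.95 = 0.4165
Wq = ρ/(μ−λ) = 0.4165/(84.95 − 35.38) = 0.4165/49.57 = 0.008402 hr

Final: 0.008402 hr


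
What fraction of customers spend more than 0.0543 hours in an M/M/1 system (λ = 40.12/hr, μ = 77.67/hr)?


W ~ Exponential(μ−λ) for M/M/1.
μ − λ = 77.67 − 40.12 = 37.5500
P(W > t) = e^{−(μ−λ)t} = e^{−2.0390} = 0.130163

Final: 0.130163


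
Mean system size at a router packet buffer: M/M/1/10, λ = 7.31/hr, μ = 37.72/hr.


ρ = 7.31/37.72 = 0.1938
L = ρ[1 − (K+1)ρ^K + Kρ^(K+1)] / [(1−ρ)(1−ρ^(K+1))]
Numerator: 0.1938·(1 − 11·0.00000007472 + 10·0.00000001448) = 0.193796
Denominator: (0.8062)·(1.000000) = 0.806204
L = 0.193796/0.806204 = 0.2404

Final: 0.2404


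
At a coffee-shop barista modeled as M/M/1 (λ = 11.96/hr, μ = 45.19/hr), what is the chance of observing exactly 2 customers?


ρ = 11.96/45.19 = 0.2647
P_n = (1−ρ)·ρ^n = (1 − 0.2647)·0.2647^2 = 0.7353·0.070045 = 0.051507

Final: 0.051507


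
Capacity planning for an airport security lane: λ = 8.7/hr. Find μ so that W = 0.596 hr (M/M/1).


W = 1/(μ−λ) ⇒ μ − λ = 1/W = 1/0.596 = 1.6779
μ = λ + 1/W = 8.7 + 1.6779 = 10.3779 per hr

Final: 10.3779 /hr


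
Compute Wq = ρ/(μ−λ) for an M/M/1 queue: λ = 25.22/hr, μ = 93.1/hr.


ρ = 25.22/93.1 = 0.2709
Wq = ρ/(μ−λ) = 0.2709/(93.1 − 25.22) = 0.2709/67.88 = 0.003991 hr

Final: 0.003991 hr


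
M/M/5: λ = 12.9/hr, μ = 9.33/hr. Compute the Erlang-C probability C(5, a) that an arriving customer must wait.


a = λ/μ = 1.3826; ρ = a/5 = 0.2765
P₀ = 0.250659 (from M/M/c formula)
C(c,a) = [a^c/(c!(1−ρ))]·P₀ = [5.05290/(120·0.7235)]·0.250659
= 0.05820·0.250659 = 0.014589

Final: 0.014589


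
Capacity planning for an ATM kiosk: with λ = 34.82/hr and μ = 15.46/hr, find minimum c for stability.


Stability requires cμ > λ ⇔ c > λ/μ.
λ/μ = 34.82/15.46 = 2.2523
Minimum integer c = ⌊2.2523⌋ + 1 = 3
Check: 3·15.46 = 46.38 > 34.82, while 2·15.46 = 30.92 ≤ 34.82

Final: 3 servers


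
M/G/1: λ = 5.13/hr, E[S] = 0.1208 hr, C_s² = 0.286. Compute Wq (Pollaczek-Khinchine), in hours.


ρ = λ·E[S] = 5.13·0.1208 = 0.6197
E[S²] = E[S]²(1+C_s²) = 0.1208²·(1+0.286) = 0.018766
Wq = λ·E[S²]/(2(1−ρ)) = 5.13·0.018766/(2·0.3803) = 0.12657 hr

Final: 0.12657 hr


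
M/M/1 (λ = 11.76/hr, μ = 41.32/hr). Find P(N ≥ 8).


ρ = 11.76/41.32 = 0.2846
P(N ≥ n) = ρ^n = 0.2846^8 = 0.00004305

Final: 0.00004305


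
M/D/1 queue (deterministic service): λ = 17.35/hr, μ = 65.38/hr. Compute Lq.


ρ = 17.35/65.38 = 0.2654
M/D/1: Lq = ρ²/(2(1−ρ)) = 0.07042/(2·0.7346) = 0.04793

Final: 0.04793


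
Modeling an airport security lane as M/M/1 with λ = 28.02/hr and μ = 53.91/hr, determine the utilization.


ρ = λ/μ = 28.02/53.91 = 0.5198

Final: 0.5198


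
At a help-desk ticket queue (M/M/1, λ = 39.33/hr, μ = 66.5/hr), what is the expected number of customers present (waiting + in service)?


ρ = λ/μ = 39.33/66.5 = 0.5914
L = ρ/(1−ρ) = 0.5914/(1 − 0.5914) = 0.5914/0.4086 = 1.4476

Final: 1.4476


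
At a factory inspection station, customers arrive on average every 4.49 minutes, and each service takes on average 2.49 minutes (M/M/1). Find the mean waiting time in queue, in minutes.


λ = 60/4.49 = 13.3630 /hr
μ = 60/2.49 = 24.0964 /hr
ρ = λ/μ = 13.3630/24.0964 = 0.5546
Wq = ρ/(μ−λ) = 0.5546/(24.0964−13.3630) = 0.05167 hr
In minutes: 0.05167·60 = 3.100 min

Final: 3.100 min


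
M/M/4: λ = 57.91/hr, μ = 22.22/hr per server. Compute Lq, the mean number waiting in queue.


a = λ/μ = 2.6062; ρ = a/4 = 0.6516
P₀ = 0.064643
Lq = P₀·a^c·ρ / (c!·(1−ρ)²) = 0.064643·46.13580·0.6516/(24·0.12142)
= 0.66684

Final: 0.66684


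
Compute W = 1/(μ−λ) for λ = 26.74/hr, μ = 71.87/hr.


W = 1/(μ−λ) = 1/(71.87 − 26.74) = 1/45.13 = 0.02216 hr

Final: 0.02216 hr


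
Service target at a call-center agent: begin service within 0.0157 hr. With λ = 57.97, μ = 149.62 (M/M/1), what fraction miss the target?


ρ = 57.97/149.62 = 0.3874
P(Wq > t) = ρ·e^{−(μ−λ)t} = 0.3874·e^{−1.4389}
= 0.3874·0.237187 = 0.091898

Final: 0.091898


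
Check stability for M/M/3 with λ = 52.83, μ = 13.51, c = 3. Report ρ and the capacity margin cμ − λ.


Total capacity cμ = 3·13.51 = 40.53/hr
ρ = λ/(cμ) = 52.83/40.53 = 1.3035
Stable ⇔ ρ < 1: NO
Spare capacity = cμ − λ = 40.53 − 52.83 = -12.30/hr

Final: ρ = 1.3035; unstable; margin = -12.30/hr


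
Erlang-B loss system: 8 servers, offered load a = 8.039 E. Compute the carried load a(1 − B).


B(8,8.039) = 0.237732 (Erlang-B)
Carried load = a(1 − B) = 8.039·(1 − 0.237732) = 8.039·0.762268 = 6.1279 E

Final: 6.1279 Erlangs


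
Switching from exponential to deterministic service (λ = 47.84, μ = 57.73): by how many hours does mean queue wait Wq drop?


ρ = 47.84/57.73 = 0.8287
Wq(M/M/1) = ρ/(μ−λ) = 0.8287/9.89 = 0.08379 hr
Wq(M/D/1) = ρ/(2(μ−λ)) = 0.04190 hr
Savings = 0.08379 − 0.04190 = 0.04190 hr

Final: 0.04190 hr


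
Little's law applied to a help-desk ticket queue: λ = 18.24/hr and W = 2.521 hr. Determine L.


L = λW = 18.24·2.521 = 45.9830

Final: 45.9830


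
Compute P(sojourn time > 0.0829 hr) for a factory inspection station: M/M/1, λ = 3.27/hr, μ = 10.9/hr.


W ~ Exponential(μ−λ) for M/M/1.
μ − λ = 10.9 − 3.27 = 7.6300
P(W > t) = e^{−(μ−λ)t} = e^{−0.6325} = 0.531248

Final: 0.531248


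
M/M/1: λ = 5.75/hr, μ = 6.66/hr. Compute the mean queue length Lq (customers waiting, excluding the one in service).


ρ = 5.75/6.66 = 0.8634
Lq = ρ²/(1−ρ) = 0.7454/0.1366 = 5.4553

Final: 5.4553


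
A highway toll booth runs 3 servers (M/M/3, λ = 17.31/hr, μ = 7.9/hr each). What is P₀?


a = λ/μ = 17.31/7.9 = 2.1911; ρ = a/c = 0.7304
Σ_{k=0}^{2} a^k/k! (terms k=0..2) = 1.00000 + 2.19114 + 2.40055 = 5.59168
Tail: a^3/(3!(1−ρ)) = 10.51986/(6·0.2696) = 6.50289
P₀ = 1/(5.59168 + 6.50289) = 1/12.09457 = 0.082682

Final: 0.082682


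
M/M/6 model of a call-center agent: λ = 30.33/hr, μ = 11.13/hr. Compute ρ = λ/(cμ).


ρ = λ/(cμ) = 30.33/(6·11.13) = 30.33/66.78 = 0.4542

Final: 0.4542


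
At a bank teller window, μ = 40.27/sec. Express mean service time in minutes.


Mean service time = 1/μ = 1/40.27 second = 0.02483 second
In minutes: 0.02483 × 0.0166667 = 0.0004139 min

Final: 0.0004139 min


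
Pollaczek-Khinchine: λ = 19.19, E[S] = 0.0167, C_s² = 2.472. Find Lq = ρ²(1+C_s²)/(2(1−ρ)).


ρ = λ·E[S] = 19.19·0.0167 = 0.3205
Lq = ρ²(1+C_s²)/(2(1−ρ)) = 0.1027·(1+2.472)/(2·0.6795)
= 0.1027·3.4720/1.3591 = 0.26238

Final: 0.26238


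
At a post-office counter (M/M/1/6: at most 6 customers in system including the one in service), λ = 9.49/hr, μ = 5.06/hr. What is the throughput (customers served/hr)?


ρ = 1.8755; P_K = (1−ρ)ρ^6/(1−ρ^7) = 0.472597
λ_eff = λ(1 − P_K) = 9.49·(1 − 0.472597) = 9.49·0.527403 = 5.0051 /hr

Final: 5.0051 /hr


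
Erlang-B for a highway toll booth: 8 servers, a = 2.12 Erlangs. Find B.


B(c,a) = (a^c/c!) / Σ_{k=0}^{c} a^k/k!
a^8/8! = 0.010120
Σ terms (k=0..8): 1.00000 + 2.12000 + 2.24720 + 1.58802 + 0.84165 + 0.35686 + 0.12609 + 0.03819 + 0.01012 = 8.328130
B = 0.010120/8.328130 = 0.001215

Final: 0.001215


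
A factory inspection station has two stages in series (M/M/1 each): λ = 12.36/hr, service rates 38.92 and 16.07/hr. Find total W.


Each node sees arrival rate λ = 12.36/hr (tandem ⇒ throughput preserved).
W₁ = 1/(μ₁−λ) = 1/(38.92−12.36) = 0.03765 hr
W₂ = 1/(μ₂−λ) = 1/(16.07−12.36) = 0.26954 hr
W_total = W₁ + W₂ = 0.03765 + 0.26954 = 0.30719 hr

Final: 0.30719 hr


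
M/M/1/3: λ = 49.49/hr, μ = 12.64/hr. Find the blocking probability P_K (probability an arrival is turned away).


ρ = λ/μ = 49.49/12.64 = 3.9153
P_K = (1−ρ)ρ^K/(1−ρ^(K+1)) = (-2.9153·60.022094)/(1 − 235.007390)
= -174.985297/-234.007390 = 0.747777

Final: 0.747777


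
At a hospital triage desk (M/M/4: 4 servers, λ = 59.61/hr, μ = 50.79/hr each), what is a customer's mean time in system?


a = 1.1737; ρ = 0.2934; P₀ = 0.308287
Lq = P₀·a^c·ρ/(c!(1−ρ)²) = 0.01432
Wq = Lq/λ = 0.01432/59.61 = 0.0002403 hr
W = Wq + 1/μ = 0.0002403 + 0.01969 = 0.01993 hr

Final: 0.01993 hr


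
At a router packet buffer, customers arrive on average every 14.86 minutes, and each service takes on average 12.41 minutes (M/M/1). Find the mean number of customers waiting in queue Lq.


λ = 60/14.86 = 4.0377 /hr
μ = 60/12.41 = 4.8348 /hr
ρ = λ/μ = 4.0377/4.8348 = 0.8351
Lq = ρ²/(1−ρ) = 0.6974/0.1649 = 4.2302

Final: 4.2302


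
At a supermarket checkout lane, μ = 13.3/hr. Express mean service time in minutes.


Mean service time = 1/μ = 1/13.3 hour = 0.07519 hour
In minutes: 0.07519 × 60 = 4.5113 min

Final: 4.5113 min


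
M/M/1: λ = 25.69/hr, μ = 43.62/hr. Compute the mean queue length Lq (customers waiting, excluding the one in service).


ρ = 25.69/43.62 = 0.5890
Lq = ρ²/(1−ρ) = 0.3469/0.4110 = 0.8438

Final: 0.8438


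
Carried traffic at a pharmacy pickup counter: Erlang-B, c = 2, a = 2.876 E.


B(2,2.876) = 0.516207 (Erlang-B)
Carried load = a(1 − B) = 2.876·(1 − 0.516207) = 2.876·0.483793 = 1.3914 E

Final: 1.3914 Erlangs


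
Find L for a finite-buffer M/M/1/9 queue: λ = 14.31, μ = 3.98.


ρ = 14.31/3.98 = 3.5955
L = ρ[1 − (K+1)ρ^K + Kρ^(K+1)] / [(1−ρ)(1−ρ^(K+1))]
Numerator: 3.5955·(1 − 10·100417.419125 + 9·361048.559717) = 8072795.386736
Denominator: (-2.5955)·(-361047.559717) = 937090.776853
L = 8072795.386736/937090.776853 = 8.6147

Final: 8.6147


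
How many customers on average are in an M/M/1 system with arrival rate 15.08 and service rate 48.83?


ρ = λ/μ = 15.08/48.83 = 0.3088
L = ρ/(1−ρ) = 0.3088/(1 − 0.3088) = 0.3088/0.6912 = 0.4468

Final: 0.4468


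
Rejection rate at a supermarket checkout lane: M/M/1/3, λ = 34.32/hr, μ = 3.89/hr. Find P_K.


ρ = λ/μ = 34.32/3.89 = 8.8226
P_K = (1−ρ)ρ^K/(1−ρ^(K+1)) = (-7.8226·686.741090)/(1 − 6058.857124)
= -5372.116034/-6057.857124 = 0.886801

Final: 0.886801


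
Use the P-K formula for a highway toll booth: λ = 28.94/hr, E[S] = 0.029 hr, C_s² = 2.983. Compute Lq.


ρ = λ·E[S] = 28.94·0.029 = 0.8393
Lq = ρ²(1+C_s²)/(2(1−ρ)) = 0.7044·(1+2.983)/(2·0.1607)
= 0.7044·3.9830/0.3215 = 8.72669

Final: 8.72669


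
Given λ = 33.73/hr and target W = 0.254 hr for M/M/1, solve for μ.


W = 1/(μ−λ) ⇒ μ − λ = 1/W = 1/0.254 = 3.9370
μ = λ + 1/W = 33.73 + 3.9370 = 37.6670 per hr

Final: 37.6670 /hr


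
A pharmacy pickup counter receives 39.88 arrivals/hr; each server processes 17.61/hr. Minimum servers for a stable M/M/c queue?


Stability requires cμ > λ ⇔ c > λ/μ.
λ/μ = 39.88/17.61 = 2.2646
Minimum integer c = ⌊2.2646⌋ + 1 = 3
Check: 3·17.61 = 52.83 > 39.88, while 2·17.61 = 35.22 ≤ 39.88

Final: 3 servers


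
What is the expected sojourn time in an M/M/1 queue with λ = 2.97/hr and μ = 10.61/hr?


W = 1/(μ−λ) = 1/(10.61 − 2.97) = 1/7.64 = 0.1309 hr

Final: 0.1309 hr


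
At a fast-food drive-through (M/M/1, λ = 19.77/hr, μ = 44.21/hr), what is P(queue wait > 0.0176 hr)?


ρ = 19.77/44.21 = 0.4472
P(Wq > t) = ρ·e^{−(μ−λ)t} = 0.4472·e^{−0.4301}
= 0.4472·0.650415 = 0.290855

Final: 0.290855


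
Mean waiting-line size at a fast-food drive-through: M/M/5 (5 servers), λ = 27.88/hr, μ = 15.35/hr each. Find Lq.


a = λ/μ = 1.8163; ρ = a/5 = 0.3633
P₀ = 0.161904
Lq = P₀·a^c·ρ / (c!·(1−ρ)²) = 0.161904·19.76614·0.3633/(120·0.40544)
= 0.02389

Final: 0.02389


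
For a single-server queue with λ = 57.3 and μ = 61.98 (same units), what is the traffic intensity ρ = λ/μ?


ρ = λ/μ = 57.3/61.98 = 0.9245

Final: 0.9245


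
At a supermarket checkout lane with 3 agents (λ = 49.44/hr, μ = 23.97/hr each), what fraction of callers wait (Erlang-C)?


a = λ/μ = 2.0626; ρ = a/3 = 0.6875
P₀ = 0.101318 (from M/M/c formula)
C(c,a) = [a^c/(c!(1−ρ))]·P₀ = [8.77468/(6·0.3125)]·0.101318
= 4.68022·0.101318 = 0.474191

Final: 0.474191


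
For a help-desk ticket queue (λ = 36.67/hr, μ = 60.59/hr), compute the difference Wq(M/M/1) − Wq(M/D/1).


ρ = 36.67/60.59 = 0.6052
Wq(M/M/1) = ρ/(μ−λ) = 0.6052/23.92 = 0.02530 hr
Wq(M/D/1) = ρ/(2(μ−λ)) = 0.01265 hr
Savings = 0.02530 − 0.01265 = 0.01265 hr

Final: 0.01265 hr


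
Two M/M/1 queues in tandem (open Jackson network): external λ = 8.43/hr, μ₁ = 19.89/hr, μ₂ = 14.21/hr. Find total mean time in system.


Each node sees arrival rate λ = 8.43/hr (tandem ⇒ throughput preserved).
W₁ = 1/(μ₁−λ) = 1/(19.89−8.43) = 0.08726 hr
W₂ = 1/(μ₂−λ) = 1/(14.21−8.43) = 0.17301 hr
W_total = W₁ + W₂ = 0.08726 + 0.17301 = 0.26027 hr

Final: 0.26027 hr


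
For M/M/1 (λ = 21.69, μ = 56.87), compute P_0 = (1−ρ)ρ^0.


ρ = 21.69/56.87 = 0.3814
P_n = (1−ρ)·ρ^n = (1 − 0.3814)·0.3814^0 = 0.6186·1.000000 = 0.618604

Final: 0.618604


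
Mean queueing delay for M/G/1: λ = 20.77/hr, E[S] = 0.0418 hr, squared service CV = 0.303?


ρ = λ·E[S] = 20.77·0.0418 = 0.8682
E[S²] = E[S]²(1+C_s²) = 0.0418²·(1+0.303) = 0.002277
Wq = λ·E[S²]/(2(1−ρ)) = 20.77·0.002277/(2·0.1318) = 0.17937 hr

Final: 0.17937 hr


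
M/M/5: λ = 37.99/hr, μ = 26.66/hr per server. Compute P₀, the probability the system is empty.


a = λ/μ = 37.99/26.66 = 1.4250; ρ = a/c = 0.2850
Σ_{k=0}^{4} a^k/k! (terms k=0..4) = 1.00000 + 1.42498 + 1.01529 + 0.48225 + 0.17180 = 4.09432
Tail: a^5/(5!(1−ρ)) = 5.87551/(120·0.7150) = 0.06848
P₀ = 1/(4.09432 + 0.06848) = 1/4.16280 = 0.240223

Final: 0.240223


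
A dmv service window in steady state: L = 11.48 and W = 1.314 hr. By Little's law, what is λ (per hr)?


λ = L/W = 11.48/1.314 = 8.7367 /hr

Final: 8.7367 /hr


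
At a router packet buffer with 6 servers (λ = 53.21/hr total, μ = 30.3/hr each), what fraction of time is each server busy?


ρ = λ/(cμ) = 53.21/(6·30.3) = 53.21/181.80 = 0.2927

Final: 0.2927


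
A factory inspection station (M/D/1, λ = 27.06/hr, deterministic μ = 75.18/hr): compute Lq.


ρ = 27.06/75.18 = 0.3599
M/D/1: Lq = ρ²/(2(1−ρ)) = 0.1296/(2·0.6401) = 0.10120

Final: 0.10120


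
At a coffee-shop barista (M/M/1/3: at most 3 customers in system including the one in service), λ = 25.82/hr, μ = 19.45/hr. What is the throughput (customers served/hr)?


ρ = 1.3275; P_K = (1−ρ)ρ^3/(1−ρ^4) = 0.363875
λ_eff = λ(1 − P_K) = 25.82·(1 − 0.363875) = 25.82·0.636125 = 16.4247 /hr

Final: 16.4247 /hr


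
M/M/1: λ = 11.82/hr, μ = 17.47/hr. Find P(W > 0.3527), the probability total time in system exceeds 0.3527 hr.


W ~ Exponential(μ−λ) for M/M/1.
μ − λ = 17.47 − 11.82 = 5.6500
P(W > t) = e^{−(μ−λ)t} = e^{−1.9928} = 0.136319

Final: 0.136319


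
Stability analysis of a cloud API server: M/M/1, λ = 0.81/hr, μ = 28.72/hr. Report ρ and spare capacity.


Total capacity cμ = 1·28.72 = 28.72/hr
ρ = λ/(cμ) = 0.81/28.72 = 0.02820
Stable ⇔ ρ < 1: YES
Spare capacity = cμ − λ = 28.72 − 0.81 = 27.91/hr

Final: ρ = 0.02820; stable; margin = 27.91/hr


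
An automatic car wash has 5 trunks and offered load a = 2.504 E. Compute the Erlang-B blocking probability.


B(c,a) = (a^c/c!) / Σ_{k=0}^{c} a^k/k!
a^5/5! = 0.820333
Σ terms (k=0..5): 1.00000 + 2.50400 + 3.13501 + 2.61669 + 1.63805 + 0.82033 = 11.714074
B = 0.820333/11.714074 = 0.070030

Final: 0.070030


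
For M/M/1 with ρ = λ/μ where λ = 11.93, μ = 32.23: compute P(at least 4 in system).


ρ = 11.93/32.23 = 0.3702
P(N ≥ n) = ρ^n = 0.3702^4 = 0.018772

Final: 0.018772


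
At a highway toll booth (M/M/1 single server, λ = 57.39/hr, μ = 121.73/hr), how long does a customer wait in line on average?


ρ = 57.39/121.73 = 0.4715
Wq = ρ/(μ−λ) = 0.4715/(121.73 − 57.39) = 0.4715/64.34 = 0.007328 hr

Final: 0.007328 hr


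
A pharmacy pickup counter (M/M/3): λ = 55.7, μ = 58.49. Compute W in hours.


a = 0.9523; ρ = 0.3174; P₀ = 0.382174
Lq = P₀·a^c·ρ/(c!(1−ρ)²) = 0.03748
Wq = Lq/λ = 0.03748/55.7 = 0.0006729 hr
W = Wq + 1/μ = 0.0006729 + 0.01710 = 0.01777 hr

Final: 0.01777 hr


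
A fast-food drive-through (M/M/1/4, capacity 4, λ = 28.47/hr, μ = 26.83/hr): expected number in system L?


ρ = 28.47/26.83 = 1.0611
L = ρ[1 − (K+1)ρ^K + Kρ^(K+1)] / [(1−ρ)(1−ρ^(K+1))]
Numerator: 1.0611·(1 − 5·1.267848 + 4·1.345346) = 0.044720
Denominator: (-0.06113)·(-0.345346) = 0.021109
L = 0.044720/0.021109 = 2.1185

Final: 2.1185


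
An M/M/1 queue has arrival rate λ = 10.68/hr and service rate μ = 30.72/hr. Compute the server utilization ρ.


ρ = λ/μ = 10.68/30.72 = 0.3477

Final: 0.3477


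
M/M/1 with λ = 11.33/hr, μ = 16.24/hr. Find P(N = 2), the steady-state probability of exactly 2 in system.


ρ = 11.33/16.24 = 0.6977
P_n = (1−ρ)·ρ^n = (1 − 0.6977)·0.6977^2 = 0.3023·0.486730 = 0.147158

Final: 0.147158


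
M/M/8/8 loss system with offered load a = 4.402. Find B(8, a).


B(c,a) = (a^c/c!) / Σ_{k=0}^{c} a^k/k!
a^8/8! = 3.496872
Σ terms (k=0..8): 1.00000 + 4.40200 + 9.68880 + 14.21670 + 15.64548 + 13.77428 + 10.10573 + 6.35506 + 3.49687 = 78.684931
B = 3.496872/78.684931 = 0.044441

Final: 0.044441


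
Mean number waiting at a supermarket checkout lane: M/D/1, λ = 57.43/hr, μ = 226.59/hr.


ρ = 57.43/226.59 = 0.2535
M/D/1: Lq = ρ²/(2(1−ρ)) = 0.06424/(2·0.7465) = 0.04302

Final: 0.04302


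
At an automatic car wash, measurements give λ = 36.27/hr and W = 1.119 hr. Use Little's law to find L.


L = λW = 36.27·1.119 = 40.5861

Final: 40.5861


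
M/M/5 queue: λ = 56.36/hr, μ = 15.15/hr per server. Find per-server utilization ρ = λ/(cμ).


ρ = λ/(cμ) = 56.36/(5·15.15) = 56.36/75.75 = 0.7440

Final: 0.7440


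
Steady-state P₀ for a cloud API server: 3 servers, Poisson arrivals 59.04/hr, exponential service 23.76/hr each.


a = λ/μ = 59.04/23.76 = 2.4848; ρ = a/c = 0.8283
Σ_{k=0}^{2} a^k/k! (terms k=0..2) = 1.00000 + 2.48485 + 3.08724 = 6.57208
Tail: a^3/(3!(1−ρ)) = 15.34263/(6·0.1717) = 14.89137
P₀ = 1/(6.57208 + 14.89137) = 1/21.46346 = 0.046591

Final: 0.046591


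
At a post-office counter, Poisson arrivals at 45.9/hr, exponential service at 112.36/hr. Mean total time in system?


W = 1/(μ−λ) = 1/(112.36 − 45.9) = 1/66.46 = 0.01505 hr

Final: 0.01505 hr


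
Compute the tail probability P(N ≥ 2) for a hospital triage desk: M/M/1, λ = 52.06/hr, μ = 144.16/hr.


ρ = 52.06/144.16 = 0.3611
P(N ≥ n) = ρ^n = 0.3611^2 = 0.130412

Final: 0.130412


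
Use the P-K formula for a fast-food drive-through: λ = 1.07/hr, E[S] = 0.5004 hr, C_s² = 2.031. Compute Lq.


ρ = λ·E[S] = 1.07·0.5004 = 0.5354
Lq = ρ²(1+C_s²)/(2(1−ρ)) = 0.2867·(1+2.031)/(2·0.4646)
= 0.2867·3.0310/0.9291 = 0.93520

Final: 0.93520


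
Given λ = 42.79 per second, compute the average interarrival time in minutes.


Mean interarrival time = 1/λ = 1/42.79 second = 0.02337 second
In minutes: 0.02337 × 0.0166667 = 0.0003895 min

Final: 0.0003895 min


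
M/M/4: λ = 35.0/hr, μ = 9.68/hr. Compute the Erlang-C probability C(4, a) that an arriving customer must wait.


a = λ/μ = 3.6157; ρ = a/4 = 0.9039
P₀ = 0.010735 (from M/M/c formula)
C(c,a) = [a^c/(c!(1−ρ))]·P₀ = [170.91129/(24·0.09607)]·0.010735
= 74.12282·0.010735 = 0.795707

Final: 0.795707


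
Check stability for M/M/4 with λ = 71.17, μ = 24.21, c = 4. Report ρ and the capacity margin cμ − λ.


Total capacity cμ = 4·24.21 = 96.84/hr
ρ = λ/(cμ) = 71.17/96.84 = 0.7349
Stable ⇔ ρ < 1: YES
Spare capacity = cμ − λ = 96.84 − 71.17 = 25.67/hr

Final: ρ = 0.7349; stable; margin = 25.67/hr


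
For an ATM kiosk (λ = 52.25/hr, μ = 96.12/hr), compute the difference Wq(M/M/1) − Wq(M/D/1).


ρ = 52.25/96.12 = 0.5436
Wq(M/M/1) = ρ/(μ−λ) = 0.5436/43.87 = 0.01239 hr
Wq(M/D/1) = ρ/(2(μ−λ)) = 0.006195 hr
Savings = 0.01239 − 0.006195 = 0.006195 hr

Final: 0.006195 hr


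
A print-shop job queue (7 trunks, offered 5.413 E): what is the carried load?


B(7,5.413) = 0.146871 (Erlang-B)
Carried load = a(1 − B) = 5.413·(1 − 0.146871) = 5.413·0.853129 = 4.6180 E

Final: 4.6180 Erlangs


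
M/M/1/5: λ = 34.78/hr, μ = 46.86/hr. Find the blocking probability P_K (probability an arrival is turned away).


ρ = λ/μ = 34.78/46.86 = 0.7422
P_K = (1−ρ)ρ^K/(1−ρ^(K+1)) = (0.2578·0.225235)/(1 − 0.167172)
= 0.058063/0.832828 = 0.069718

Final: 0.069718


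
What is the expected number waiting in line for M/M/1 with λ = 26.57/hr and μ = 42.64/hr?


ρ = 26.57/42.64 = 0.6231
Lq = ρ²/(1−ρ) = 0.3883/0.3769 = 1.0303

Final: 1.0303


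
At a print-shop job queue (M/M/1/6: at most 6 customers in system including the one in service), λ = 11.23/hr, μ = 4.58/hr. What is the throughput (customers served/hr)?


ρ = 2.4520; P_K = (1−ρ)ρ^6/(1−ρ^7) = 0.593277
λ_eff = λ(1 − P_K) = 11.23·(1 − 0.593277) = 11.23·0.406723 = 4.5675 /hr

Final: 4.5675 /hr


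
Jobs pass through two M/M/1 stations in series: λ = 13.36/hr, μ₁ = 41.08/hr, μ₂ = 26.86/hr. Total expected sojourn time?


Each node sees arrival rate λ = 13.36/hr (tandem ⇒ throughput preserved).
W₁ = 1/(μ₁−λ) = 1/(41.08−13.36) = 0.03608 hr
W₂ = 1/(μ₂−λ) = 1/(26.86−13.36) = 0.07407 hr
W_total = W₁ + W₂ = 0.03608 + 0.07407 = 0.11015 hr

Final: 0.11015 hr


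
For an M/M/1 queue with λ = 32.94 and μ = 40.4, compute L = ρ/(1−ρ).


ρ = λ/μ = 32.94/40.4 = 0.8153
L = ρ/(1−ρ) = 0.8153/(1 − 0.8153) = 0.8153/0.1847 = 4.4155

Final: 4.4155


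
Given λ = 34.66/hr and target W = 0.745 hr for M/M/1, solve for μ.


W = 1/(μ−λ) ⇒ μ − λ = 1/W = 1/0.745 = 1.3423
μ = λ + 1/W = 34.66 + 1.3423 = 36.0023 per hr

Final: 36.0023 /hr


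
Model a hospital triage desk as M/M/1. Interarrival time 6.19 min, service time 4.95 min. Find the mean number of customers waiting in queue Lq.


λ = 60/6.19 = 9.6931 /hr
μ = 60/4.95 = 12.1212 /hr
ρ = λ/μ = 9.6931/12.1212 = 0.7997
Lq = ρ²/(1−ρ) = 0.6395/0.2003 = 3.1923

Final: 3.1923


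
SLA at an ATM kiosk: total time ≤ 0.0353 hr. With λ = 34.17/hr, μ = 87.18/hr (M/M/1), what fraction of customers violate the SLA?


W ~ Exponential(μ−λ) for M/M/1.
μ − λ = 87.18 − 34.17 = 53.0100
P(W > t) = e^{−(μ−λ)t} = e^{−1.8713} = 0.153931

Final: 0.153931


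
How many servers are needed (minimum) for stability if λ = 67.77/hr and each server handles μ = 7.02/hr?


Stability requires cμ > λ ⇔ c > λ/μ.
λ/μ = 67.77/7.02 = 9.6538
Minimum integer c = ⌊9.6538⌋ + 1 = 10
Check: 10·7.02 = 70.20 > 67.77, while 9·7.02 = 63.18 ≤ 67.77

Final: 10 servers


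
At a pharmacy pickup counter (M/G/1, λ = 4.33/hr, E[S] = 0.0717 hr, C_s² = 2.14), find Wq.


ρ = λ·E[S] = 4.33·0.0717 = 0.3105
E[S²] = E[S]²(1+C_s²) = 0.0717²·(1+2.14) = 0.016142
Wq = λ·E[S²]/(2(1−ρ)) = 4.33·0.016142/(2·0.6895) = 0.05068 hr

Final: 0.05068 hr


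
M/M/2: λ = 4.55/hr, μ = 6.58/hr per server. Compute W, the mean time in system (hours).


a = 0.6915; ρ = 0.3457; P₀ = 0.486166
Lq = P₀·a^c·ρ/(c!(1−ρ)²) = 0.09388
Wq = Lq/λ = 0.09388/4.55 = 0.02063 hr
W = Wq + 1/μ = 0.02063 + 0.15198 = 0.17261 hr

Final: 0.17261 hr


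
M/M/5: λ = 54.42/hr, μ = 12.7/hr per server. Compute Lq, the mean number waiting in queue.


a = λ/μ = 4.2850; ρ = a/5 = 0.8570
P₀ = 0.007948
Lq = P₀·a^c·ρ / (c!·(1−ρ)²) = 0.007948·1444.68806·0.8570/(120·0.02045)
= 4.01052

Final: 4.01052


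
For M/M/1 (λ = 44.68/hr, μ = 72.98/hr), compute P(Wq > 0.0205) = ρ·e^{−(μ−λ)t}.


ρ = 44.68/72.98 = 0.6122
P(Wq > t) = ρ·e^{−(μ−λ)t} = 0.6122·e^{−0.5802}
= 0.6122·0.559814 = 0.342731

Final: 0.342731


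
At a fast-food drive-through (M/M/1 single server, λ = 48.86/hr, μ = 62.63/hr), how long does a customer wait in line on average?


ρ = 48.86/62.63 = 0.7801
Wq = ρ/(μ−λ) = 0.7801/(62.63 − 48.86) = 0.7801/13.77 = 0.05665 hr

Final: 0.05665 hr


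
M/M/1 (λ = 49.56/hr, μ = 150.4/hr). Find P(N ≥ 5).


ρ = 49.56/150.4 = 0.3295
P(N ≥ n) = ρ^n = 0.3295^5 = 0.003885

Final: 0.003885


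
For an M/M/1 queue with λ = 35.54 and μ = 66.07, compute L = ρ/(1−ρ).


ρ = λ/μ = 35.54/66.07 = 0.5379
L = ρ/(1−ρ) = 0.5379/(1 − 0.5379) = 0.5379/0.4621 = 1.1641

Final: 1.1641


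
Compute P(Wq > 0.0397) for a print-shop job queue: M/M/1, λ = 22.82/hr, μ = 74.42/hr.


ρ = 22.82/74.42 = 0.3066
P(Wq > t) = ρ·e^{−(μ−λ)t} = 0.3066·e^{−2.0485}
= 0.3066·0.128926 = 0.039533

Final: 0.039533


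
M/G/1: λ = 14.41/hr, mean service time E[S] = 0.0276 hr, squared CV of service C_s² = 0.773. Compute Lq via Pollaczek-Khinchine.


ρ = λ·E[S] = 14.41·0.0276 = 0.3977
Lq = ρ²(1+C_s²)/(2(1−ρ)) = 0.1582·(1+0.773)/(2·0.6023)
= 0.1582·1.7730/1.2046 = 0.23282

Final: 0.23282


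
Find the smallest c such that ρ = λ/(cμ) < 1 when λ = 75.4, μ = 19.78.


Stability requires cμ > λ ⇔ c > λ/μ.
λ/μ = 75.4/19.78 = 3.8119
Minimum integer c = ⌊3.8119⌋ + 1 = 4
Check: 4·19.78 = 79.12 > 75.4, while 3·19.78 = 59.34 ≤ 75.4

Final: 4 servers


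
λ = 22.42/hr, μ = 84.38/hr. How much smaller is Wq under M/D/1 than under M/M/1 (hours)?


ρ = 22.42/84.38 = 0.2657
Wq(M/M/1) = ρ/(μ−λ) = 0.2657/61.96 = 0.004288 hr
Wq(M/D/1) = ρ/(2(μ−λ)) = 0.002144 hr
Savings = 0.004288 − 0.002144 = 0.002144 hr

Final: 0.002144 hr


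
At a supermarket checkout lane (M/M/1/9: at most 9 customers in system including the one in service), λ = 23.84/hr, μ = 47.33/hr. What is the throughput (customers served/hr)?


ρ = 0.5037; P_K = (1−ρ)ρ^9/(1−ρ^10) = 0.001037
λ_eff = λ(1 − P_K) = 23.84·(1 − 0.001037) = 23.84·0.998963 = 23.8153 /hr

Final: 23.8153 /hr


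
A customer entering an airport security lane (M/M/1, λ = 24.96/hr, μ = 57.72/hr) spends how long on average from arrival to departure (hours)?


W = 1/(μ−λ) = 1/(57.72 − 24.96) = 1/32.76 = 0.03053 hr

Final: 0.03053 hr


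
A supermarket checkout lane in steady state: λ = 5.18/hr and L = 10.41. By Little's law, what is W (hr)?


W = L/λ = 10.41/5.18 = 2.0097 hr

Final: 2.0097 hr


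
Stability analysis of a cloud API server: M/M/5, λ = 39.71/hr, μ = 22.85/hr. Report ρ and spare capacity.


Total capacity cμ = 5·22.85 = 114.25/hr
ρ = λ/(cμ) = 39.71/114.25 = 0.3476
Stable ⇔ ρ < 1: YES
Spare capacity = cμ − λ = 114.25 − 39.71 = 74.54/hr

Final: ρ = 0.3476; stable; margin = 74.54/hr


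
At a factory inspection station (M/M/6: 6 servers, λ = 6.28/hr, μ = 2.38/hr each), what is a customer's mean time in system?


a = 2.6387; ρ = 0.4398; P₀ = 0.070900
Lq = P₀·a^c·ρ/(c!(1−ρ)²) = 0.04657
Wq = Lq/λ = 0.04657/6.28 = 0.007416 hr
W = Wq + 1/μ = 0.007416 + 0.42017 = 0.42758 hr

Final: 0.42758 hr


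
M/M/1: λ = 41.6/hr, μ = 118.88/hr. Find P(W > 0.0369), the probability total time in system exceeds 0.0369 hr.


W ~ Exponential(μ−λ) for M/M/1.
μ − λ = 118.88 − 41.6 = 77.2800
P(W > t) = e^{−(μ−λ)t} = e^{−2.8516} = 0.057750

Final: 0.057750


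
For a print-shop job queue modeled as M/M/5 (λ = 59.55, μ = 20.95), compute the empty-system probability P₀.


a = λ/μ = 59.55/20.95 = 2.8425; ρ = a/c = 0.5685
Σ_{k=0}^{4} a^k/k! (terms k=0..4) = 1.00000 + 2.84248 + 4.03985 + 3.82774 + 2.72007 = 14.43014
Tail: a^5/(5!(1−ρ)) = 185.56185/(120·0.4315) = 3.58363
P₀ = 1/(14.43014 + 3.58363) = 1/18.01377 = 0.055513

Final: 0.055513


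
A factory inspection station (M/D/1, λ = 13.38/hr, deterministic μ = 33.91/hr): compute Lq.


ρ = 13.38/33.91 = 0.3946
M/D/1: Lq = ρ²/(2(1−ρ)) = 0.1557/(2·0.6054) = 0.12858

Final: 0.12858


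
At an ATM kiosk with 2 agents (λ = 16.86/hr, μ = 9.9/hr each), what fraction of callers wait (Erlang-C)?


a = λ/μ = 1.7030; ρ = a/2 = 0.8515
P₀ = 0.080196 (from M/M/c formula)
C(c,a) = [a^c/(c!(1−ρ))]·P₀ = [2.90031/(2·0.1485)]·0.080196
= 9.76636·0.080196 = 0.783227

Final: 0.783227


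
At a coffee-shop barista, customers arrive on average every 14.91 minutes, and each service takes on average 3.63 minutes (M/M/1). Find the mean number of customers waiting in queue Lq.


λ = 60/14.91 = 4.0241 /hr
μ = 60/3.63 = 16.5289 /hr
ρ = λ/μ = 4.0241/16.5289 = 0.2435
Lq = ρ²/(1−ρ) = 0.05927/0.7565 = 0.07835

Final: 0.07835


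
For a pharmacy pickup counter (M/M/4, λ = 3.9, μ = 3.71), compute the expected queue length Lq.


a = λ/μ = 1.0512; ρ = a/4 = 0.2628
P₀ = 0.348874
Lq = P₀·a^c·ρ / (c!·(1−ρ)²) = 0.348874·1.22113·0.2628/(24·0.54346)
= 0.008584

Final: 0.008584


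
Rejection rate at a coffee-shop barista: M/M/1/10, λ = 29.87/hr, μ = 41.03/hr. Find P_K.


ρ = λ/μ = 29.87/41.03 = 0.7280
P_K = (1−ρ)ρ^K/(1−ρ^(K+1)) = (0.2720·0.041815)/(1 − 0.030442)
= 0.011374/0.969558 = 0.011731

Final: 0.011731


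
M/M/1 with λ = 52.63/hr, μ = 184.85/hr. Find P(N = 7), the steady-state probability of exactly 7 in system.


ρ = 52.63/184.85 = 0.2847
P_n = (1−ρ)·ρ^n = (1 − 0.2847)·0.2847^7 = 0.7153·0.0001517 = 0.0001085

Final: 0.0001085


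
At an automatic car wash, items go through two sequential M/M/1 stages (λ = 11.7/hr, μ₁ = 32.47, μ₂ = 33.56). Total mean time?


Each node sees arrival rate λ = 11.7/hr (tandem ⇒ throughput preserved).
W₁ = 1/(μ₁−λ) = 1/(32.47−11.7) = 0.04815 hr
W₂ = 1/(μ₂−λ) = 1/(33.56−11.7) = 0.04575 hr
W_total = W₁ + W₂ = 0.04815 + 0.04575 = 0.09389 hr

Final: 0.09389 hr


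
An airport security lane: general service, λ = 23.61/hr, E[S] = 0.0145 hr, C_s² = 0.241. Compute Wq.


ρ = λ·E[S] = 23.61·0.0145 = 0.3423
E[S²] = E[S]²(1+C_s²) = 0.0145²·(1+0.241) = 0.0002609
Wq = λ·E[S²]/(2(1−ρ)) = 23.61·0.0002609/(2·0.6577) = 0.004684 hr

Final: 0.004684 hr


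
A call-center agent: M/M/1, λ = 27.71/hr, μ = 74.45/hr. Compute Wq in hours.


ρ = 27.71/74.45 = 0.3722
Wq = ρ/(μ−λ) = 0.3722/(74.45 − 27.71) = 0.3722/46.74 = 0.007963 hr

Final: 0.007963 hr


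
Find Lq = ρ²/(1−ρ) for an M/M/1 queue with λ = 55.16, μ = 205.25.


ρ = 55.16/205.25 = 0.2687
Lq = ρ²/(1−ρ) = 0.07222/0.7313 = 0.09877

Final: 0.09877


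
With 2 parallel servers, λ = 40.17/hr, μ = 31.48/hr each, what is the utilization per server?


ρ = λ/(cμ) = 40.17/(2·31.48) = 40.17/62.96 = 0.6380

Final: 0.6380


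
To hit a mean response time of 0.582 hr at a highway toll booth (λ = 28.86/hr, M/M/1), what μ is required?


W = 1/(μ−λ) ⇒ μ − λ = 1/W = 1/0.582 = 1.7182
μ = λ + 1/W = 28.86 + 1.7182 = 30.5782 per hr

Final: 30.5782 /hr


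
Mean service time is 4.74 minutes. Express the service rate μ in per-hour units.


μ = 1/(service time) in consistent units.
1 hour = 60 min, so μ = 60/4.74 = 12.6582 per hour

Final: 12.6582 /hr


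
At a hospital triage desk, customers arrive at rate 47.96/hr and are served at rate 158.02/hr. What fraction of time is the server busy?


ρ = λ/μ = 47.96/158.02 = 0.3035

Final: 0.3035


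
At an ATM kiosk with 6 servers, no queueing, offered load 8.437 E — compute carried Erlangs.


B(6,8.437) = 0.412831 (Erlang-B)
Carried load = a(1 − B) = 8.437·(1 − 0.412831) = 8.437·0.587169 = 4.9539 E

Final: 4.9539 Erlangs


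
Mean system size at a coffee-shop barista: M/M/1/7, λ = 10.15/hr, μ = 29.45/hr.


ρ = 10.15/29.45 = 0.3447
L = ρ[1 − (K+1)ρ^K + Kρ^(K+1)] / [(1−ρ)(1−ρ^(K+1))]
Numerator: 0.3447·(1 − 8·0.0005777 + 7·0.0001991) = 0.343540
Denominator: (0.6553)·(0.999801) = 0.655218
L = 0.343540/0.655218 = 0.5243

Final: 0.5243


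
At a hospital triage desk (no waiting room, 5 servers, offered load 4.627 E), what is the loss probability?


B(c,a) = (a^c/c!) / Σ_{k=0}^{c} a^k/k!
a^5/5! = 17.673243
Σ terms (k=0..5): 1.00000 + 4.62700 + 10.70456 + 16.51001 + 19.09795 + 17.67324 = 69.612764
B = 17.673243/69.612764 = 0.253879

Final: 0.253879


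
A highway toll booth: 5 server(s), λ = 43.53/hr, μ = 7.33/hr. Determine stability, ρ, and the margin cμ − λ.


Total capacity cμ = 5·7.33 = 36.65/hr
ρ = λ/(cμ) = 43.53/36.65 = 1.1877
Stable ⇔ ρ < 1: NO
Spare capacity = cμ − λ = 36.65 − 43.53 = -6.88/hr

Final: ρ = 1.1877; unstable; margin = -6.88/hr


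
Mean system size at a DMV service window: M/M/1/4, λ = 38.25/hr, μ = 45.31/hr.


ρ = 38.25/45.31 = 0.8442
L = ρ[1 − (K+1)ρ^K + Kρ^(K+1)] / [(1−ρ)(1−ρ^(K+1))]
Numerator: 0.8442·(1 − 5·0.507866 + 4·0.428733) = 0.148239
Denominator: (0.1558)·(0.571267) = 0.089012
L = 0.148239/0.089012 = 1.6654

Final: 1.6654
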